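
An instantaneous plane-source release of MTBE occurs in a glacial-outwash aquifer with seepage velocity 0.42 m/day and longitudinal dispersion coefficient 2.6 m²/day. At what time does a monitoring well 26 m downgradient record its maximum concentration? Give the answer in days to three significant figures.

48.9 days

For the 1D instantaneous-source solution, setting ∂C/∂t = 0 at fixed x gives v²t² + 2Dt − x² = 0, so t = (√(D² + v²x²) − D)/v².
√(D² + v²x²) = √(2.6² + 0.42² × 26²) = 11.23; v² = 0.1764.
t = (11.23 − 2.6)/0.1764 = 48.9 days (vs. the pure-advection estimate x/v = 61.9 d).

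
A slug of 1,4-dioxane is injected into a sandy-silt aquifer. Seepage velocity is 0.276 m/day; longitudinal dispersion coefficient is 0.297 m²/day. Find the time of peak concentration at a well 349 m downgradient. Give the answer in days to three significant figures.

For the 1D instantaneous-source solution, setting ∂C/∂t = 0 at fixed x gives v²t² + 2Dt − x² = 0, so t = (√(D² + v²x²) − D)/v².
√(D² + v²x²) = √(0.297² + 0.276² × 349²) = 96.32; v² = 0.076176.
t = (96.32 − 0.297)/0.076176 = 1260 days (vs. the pure-advection estimate x/v = 1260 d).

1260 days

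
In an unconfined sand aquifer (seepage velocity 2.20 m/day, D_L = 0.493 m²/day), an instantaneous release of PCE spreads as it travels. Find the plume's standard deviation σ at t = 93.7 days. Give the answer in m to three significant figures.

9.61 m

Dispersive spreading gives a Gaussian with σ² = 2Dt; advection only shifts the center.
σ = √(2 × 0.493 × 93.7) = 9.61 m.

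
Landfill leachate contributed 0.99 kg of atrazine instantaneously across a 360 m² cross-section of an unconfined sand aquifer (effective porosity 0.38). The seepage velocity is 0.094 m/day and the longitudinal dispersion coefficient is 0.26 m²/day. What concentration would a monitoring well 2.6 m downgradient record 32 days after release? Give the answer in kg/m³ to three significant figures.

0.000704 kg/m³

For an instantaneous plane source, C(x,t) = M/(n_e·A·√(4πDt)) · exp(−(x−vt)²/(4Dt)), with n_e·A the pore (flow) area.
Plume center vt = 0.094 × 32 = 3.008 m, so the well at 2.6 m is 0.408 m upgradient of the peak.
√(4πDt) = 10.23 m, giving peak height M/(n_e·A·√(4πDt)) = 0.99/(0.38 × 360 × 10.23) = 0.0007074 kg/m³.
(x−vt)²/(4Dt) = (-0.408)²/(4 × 0.26 × 32) = 0.005002; exp(−0.005002) = 0.9950.
C = 0.0007074 × 0.9950 = 0.000704 kg/m³.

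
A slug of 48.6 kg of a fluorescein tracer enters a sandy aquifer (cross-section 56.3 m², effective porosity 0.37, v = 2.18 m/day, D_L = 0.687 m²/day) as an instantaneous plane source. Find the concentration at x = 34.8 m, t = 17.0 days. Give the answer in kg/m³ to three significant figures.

0.173 kg/m³

For an instantaneous plane source, C(x,t) = M/(n_e·A·√(4πDt)) · exp(−(x−vt)²/(4Dt)), with n_e·A the pore (flow) area.
Plume center vt = 2.18 × 17.0 = 37.06 m, so the well at 34.8 m is 2.26 m upgradient of the peak.
√(4πDt) = 12.11 m, giving peak height M/(n_e·A·√(4πDt)) = 48.6/(0.37 × 56.3 × 12.11) = 0.1927 kg/m³.
(x−vt)²/(4Dt) = (-2.26)²/(4 × 0.687 × 17.0) = 0.1093; exp(−0.1093) = 0.8965.
C = 0.1927 × 0.8965 = 0.173 kg/m³.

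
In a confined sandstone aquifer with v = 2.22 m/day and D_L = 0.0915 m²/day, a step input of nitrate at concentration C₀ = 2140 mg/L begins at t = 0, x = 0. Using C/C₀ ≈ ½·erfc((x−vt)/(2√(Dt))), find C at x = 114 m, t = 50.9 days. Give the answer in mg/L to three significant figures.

For a continuous step input, C/C₀ ≈ ½·erfc((x−vt)/(2√(Dt))).
vt = 2.22 × 50.9 = 112.998 m and 2√(Dt) = 2√(0.0915 × 50.9) = 4.316 m.
Argument (x−vt)/(2√(Dt)) = (114 − 112.998)/4.316 = 0.2322; ½·erfc(0.2322) = 0.3713.
C = 2140 × 0.3713 = 795 mg/L.

795 mg/L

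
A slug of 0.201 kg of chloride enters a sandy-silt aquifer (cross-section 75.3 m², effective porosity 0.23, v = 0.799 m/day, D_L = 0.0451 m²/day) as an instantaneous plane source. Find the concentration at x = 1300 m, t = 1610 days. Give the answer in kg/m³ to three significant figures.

0.000203 kg/m³

For an instantaneous plane source, C(x,t) = M/(n_e·A·√(4πDt)) · exp(−(x−vt)²/(4Dt)), with n_e·A the pore (flow) area.
Plume center vt = 0.799 × 1610 = 1286.39 m, so the well at 1300 m is 13.61 m downgradient of the peak.
√(4πDt) = 30.21 m, giving peak height M/(n_e·A·√(4πDt)) = 0.201/(0.23 × 75.3 × 30.21) = 0.0003842 kg/m³.
(x−vt)²/(4Dt) = (13.61)²/(4 × 0.0451 × 1610) = 0.6378; exp(−0.6378) = 0.5285.
C = 0.0003842 × 0.5285 = 0.000203 kg/m³.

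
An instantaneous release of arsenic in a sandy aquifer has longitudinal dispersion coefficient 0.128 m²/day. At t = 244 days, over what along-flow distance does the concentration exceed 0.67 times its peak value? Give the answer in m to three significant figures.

14.1 m

The plume is Gaussian with σ = √(2Dt) = √(2 × 0.128 × 244) = 7.903 m.
C/C_peak = exp(−Δx²/(2σ²)) = 0.67 ⇒ Δx = σ·√(−2 ln 0.67) = 7.903 × 0.8950 = 7.073 m.
Width = 2Δx = 14.1 m.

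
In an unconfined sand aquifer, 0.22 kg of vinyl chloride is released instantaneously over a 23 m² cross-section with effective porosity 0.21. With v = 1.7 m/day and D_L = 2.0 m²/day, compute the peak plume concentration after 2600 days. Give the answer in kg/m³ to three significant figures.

0.000178 kg/m³

The peak of an instantaneous 1D plume sits at x = vt; there the Gaussian factor is 1 and C_max = M/(n_e·A·√(4πDt)), where n_e·A is the pore area the mass is dissolved in.
√(4πDt) = √(4π × 2.0 × 2600) = 255.6 m, so C_max = 0.22/(0.21 × 23 × 255.6) = 0.000178 kg/m³.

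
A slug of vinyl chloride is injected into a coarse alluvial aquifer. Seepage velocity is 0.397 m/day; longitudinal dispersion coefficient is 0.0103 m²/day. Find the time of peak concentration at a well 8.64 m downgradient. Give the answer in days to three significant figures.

For the 1D instantaneous-source solution, setting ∂C/∂t = 0 at fixed x gives v²t² + 2Dt − x² = 0, so t = (√(D² + v²x²) − D)/v².
√(D² + v²x²) = √(0.0103² + 0.397² × 8.64²) = 3.430; v² = 0.157609.
t = (3.430 − 0.0103)/0.157609 = 21.7 days (vs. the pure-advection estimate x/v = 21.8 d).

21.7 days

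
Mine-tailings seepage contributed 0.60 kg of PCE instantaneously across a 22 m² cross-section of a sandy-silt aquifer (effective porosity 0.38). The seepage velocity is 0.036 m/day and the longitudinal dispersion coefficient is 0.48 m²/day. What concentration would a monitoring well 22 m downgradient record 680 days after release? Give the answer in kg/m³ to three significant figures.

0.00112 kg/m³

For an instantaneous plane source, C(x,t) = M/(n_e·A·√(4πDt)) · exp(−(x−vt)²/(4Dt)), with n_e·A the pore (flow) area.
Plume center vt = 0.036 × 680 = 24.48 m, so the well at 22 m is 2.48 m upgradient of the peak.
√(4πDt) = 64.04 m, giving peak height M/(n_e·A·√(4πDt)) = 0.60/(0.38 × 22 × 64.04) = 0.001121 kg/m³.
(x−vt)²/(4Dt) = (-2.48)²/(4 × 0.48 × 680) = 0.004711; exp(−0.004711) = 0.9953.
C = 0.001121 × 0.9953 = 0.00112 kg/m³.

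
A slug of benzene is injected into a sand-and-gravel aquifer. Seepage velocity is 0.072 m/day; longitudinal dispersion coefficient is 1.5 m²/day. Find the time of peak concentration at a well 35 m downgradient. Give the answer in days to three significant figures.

276 days

For the 1D instantaneous-source solution, setting ∂C/∂t = 0 at fixed x gives v²t² + 2Dt − x² = 0, so t = (√(D² + v²x²) − D)/v².
√(D² + v²x²) = √(1.5² + 0.072² × 35²) = 2.933; v² = 0.005184.
t = (2.933 − 1.5)/0.005184 = 276 days (vs. the pure-advection estimate x/v = 486 d).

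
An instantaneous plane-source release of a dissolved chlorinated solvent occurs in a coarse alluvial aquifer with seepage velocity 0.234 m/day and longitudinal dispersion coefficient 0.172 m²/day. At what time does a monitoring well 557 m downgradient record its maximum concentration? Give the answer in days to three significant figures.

For the 1D instantaneous-source solution, setting ∂C/∂t = 0 at fixed x gives v²t² + 2Dt − x² = 0, so t = (√(D² + v²x²) − D)/v².
√(D² + v²x²) = √(0.172² + 0.234² × 557²) = 130.3; v² = 0.054756.
t = (130.3 − 0.172)/0.054756 = 2380 days (vs. the pure-advection estimate x/v = 2380 d).

2380 days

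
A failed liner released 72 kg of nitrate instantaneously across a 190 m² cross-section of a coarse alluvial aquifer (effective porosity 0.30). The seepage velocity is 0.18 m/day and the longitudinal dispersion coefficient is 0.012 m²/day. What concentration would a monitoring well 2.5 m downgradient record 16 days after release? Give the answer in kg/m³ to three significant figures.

0.674 kg/m³

For an instantaneous plane source, C(x,t) = M/(n_e·A·√(4πDt)) · exp(−(x−vt)²/(4Dt)), with n_e·A the pore (flow) area.
Plume center vt = 0.18 × 16 = 2.88 m, so the well at 2.5 m is 0.38 m upgradient of the peak.
√(4πDt) = 1.553 m, giving peak height M/(n_e·A·√(4πDt)) = 72/(0.30 × 190 × 1.553) = 0.8134 kg/m³.
(x−vt)²/(4Dt) = (-0.38)²/(4 × 0.012 × 16) = 0.1880; exp(−0.1880) = 0.8286.
C = 0.8134 × 0.8286 = 0.674 kg/m³.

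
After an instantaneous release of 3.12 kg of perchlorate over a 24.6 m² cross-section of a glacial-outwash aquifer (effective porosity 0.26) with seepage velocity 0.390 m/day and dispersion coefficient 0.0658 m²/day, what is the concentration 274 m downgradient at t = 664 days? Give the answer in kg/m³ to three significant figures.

0.00571 kg/m³

For an instantaneous plane source, C(x,t) = M/(n_e·A·√(4πDt)) · exp(−(x−vt)²/(4Dt)), with n_e·A the pore (flow) area.
Plume center vt = 0.390 × 664 = 258.96 m, so the well at 274 m is 15.04 m downgradient of the peak.
√(4πDt) = 23.43 m, giving peak height M/(n_e·A·√(4πDt)) = 3.12/(0.26 × 24.6 × 23.43) = 0.02082 kg/m³.
(x−vt)²/(4Dt) = (15.04)²/(4 × 0.0658 × 664) = 1.294; exp(−1.294) = 0.2742.
C = 0.02082 × 0.2742 = 0.00571 kg/m³.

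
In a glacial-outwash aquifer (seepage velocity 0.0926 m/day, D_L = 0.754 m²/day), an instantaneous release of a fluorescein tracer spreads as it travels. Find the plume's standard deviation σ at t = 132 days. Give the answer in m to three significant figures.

Dispersive spreading gives a Gaussian with σ² = 2Dt; advection only shifts the center.
σ = √(2 × 0.754 × 132) = 14.1 m.

14.1 m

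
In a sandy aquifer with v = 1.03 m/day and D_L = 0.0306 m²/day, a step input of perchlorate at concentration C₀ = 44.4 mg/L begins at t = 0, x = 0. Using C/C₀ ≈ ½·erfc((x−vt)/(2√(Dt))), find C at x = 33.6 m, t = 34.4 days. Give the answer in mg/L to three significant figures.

For a continuous step input, C/C₀ ≈ ½·erfc((x−vt)/(2√(Dt))).
vt = 1.03 × 34.4 = 35.432 m and 2√(Dt) = 2√(0.0306 × 34.4) = 2.052 m.
Argument (x−vt)/(2√(Dt)) = (33.6 − 35.432)/2.052 = -0.8928; ½·erfc(-0.8928) = 0.8966.
C = 44.4 × 0.8966 = 39.8 mg/L.

39.8 mg/L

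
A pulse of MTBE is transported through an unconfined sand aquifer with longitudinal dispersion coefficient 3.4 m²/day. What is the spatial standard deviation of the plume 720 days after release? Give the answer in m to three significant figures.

Dispersive spreading gives a Gaussian with σ² = 2Dt; advection only shifts the center.
σ = √(2 × 3.4 × 720) = 70.0 m.

70.0 m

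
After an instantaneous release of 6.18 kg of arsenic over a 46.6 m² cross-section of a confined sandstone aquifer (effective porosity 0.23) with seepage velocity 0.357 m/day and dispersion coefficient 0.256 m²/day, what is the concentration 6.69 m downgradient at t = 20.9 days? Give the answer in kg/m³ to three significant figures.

0.0684 kg/m³

For an instantaneous plane source, C(x,t) = M/(n_e·A·√(4πDt)) · exp(−(x−vt)²/(4Dt)), with n_e·A the pore (flow) area.
Plume center vt = 0.357 × 20.9 = 7.4613 m, so the well at 6.69 m is 0.7713 m upgradient of the peak.
√(4πDt) = 8.200 m, giving peak height M/(n_e·A·√(4πDt)) = 6.18/(0.23 × 46.6 × 8.200) = 0.07032 kg/m³.
(x−vt)²/(4Dt) = (-0.7713)²/(4 × 0.256 × 20.9) = 0.02780; exp(−0.02780) = 0.9726.
C = 0.07032 × 0.9726 = 0.0684 kg/m³.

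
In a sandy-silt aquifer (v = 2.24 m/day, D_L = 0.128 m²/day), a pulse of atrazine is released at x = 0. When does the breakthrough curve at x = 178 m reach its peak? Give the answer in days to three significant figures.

79.4 days

For the 1D instantaneous-source solution, setting ∂C/∂t = 0 at fixed x gives v²t² + 2Dt − x² = 0, so t = (√(D² + v²x²) − D)/v².
√(D² + v²x²) = √(0.128² + 2.24² × 178²) = 398.7; v² = 5.0176.
t = (398.7 − 0.128)/5.0176 = 79.4 days (vs. the pure-advection estimate x/v = 79.5 d).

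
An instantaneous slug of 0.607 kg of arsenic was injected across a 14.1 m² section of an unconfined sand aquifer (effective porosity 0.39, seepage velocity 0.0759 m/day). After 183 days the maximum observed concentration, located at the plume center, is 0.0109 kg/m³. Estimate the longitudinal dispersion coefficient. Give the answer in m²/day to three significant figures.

0.0446 m²/day

At the plume center C_max = M/(n_e·A·√(4πDt)), so D = M²/(4πt·(n_e·A·C_max)²).
n_e·A·C_max = 0.39 × 14.1 × 0.0109 = 0.05994 kg/m.
D = 0.607²/(4π × 183 × 0.05994²) = 0.0446 m²/day.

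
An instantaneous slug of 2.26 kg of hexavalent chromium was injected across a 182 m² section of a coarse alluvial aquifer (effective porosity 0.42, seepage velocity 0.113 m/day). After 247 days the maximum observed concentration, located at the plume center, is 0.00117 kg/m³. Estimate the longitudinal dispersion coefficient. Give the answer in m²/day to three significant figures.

At the plume center C_max = M/(n_e·A·√(4πDt)), so D = M²/(4πt·(n_e·A·C_max)²).
n_e·A·C_max = 0.42 × 182 × 0.00117 = 0.08943 kg/m.
D = 2.26²/(4π × 247 × 0.08943²) = 0.206 m²/day.

0.206 m²/day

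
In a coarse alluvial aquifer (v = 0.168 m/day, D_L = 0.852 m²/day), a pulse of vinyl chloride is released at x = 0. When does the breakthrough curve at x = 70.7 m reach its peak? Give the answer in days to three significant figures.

392 days

For the 1D instantaneous-source solution, setting ∂C/∂t = 0 at fixed x gives v²t² + 2Dt − x² = 0, so t = (√(D² + v²x²) − D)/v².
√(D² + v²x²) = √(0.852² + 0.168² × 70.7²) = 11.91; v² = 0.028224.
t = (11.91 − 0.852)/0.028224 = 392 days (vs. the pure-advection estimate x/v = 421 d).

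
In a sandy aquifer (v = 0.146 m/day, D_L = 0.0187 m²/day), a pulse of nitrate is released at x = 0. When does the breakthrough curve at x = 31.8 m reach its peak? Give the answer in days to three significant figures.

217 days

For the 1D instantaneous-source solution, setting ∂C/∂t = 0 at fixed x gives v²t² + 2Dt − x² = 0, so t = (√(D² + v²x²) − D)/v².
√(D² + v²x²) = √(0.0187² + 0.146² × 31.8²) = 4.643; v² = 0.021316.
t = (4.643 − 0.0187)/0.021316 = 217 days (vs. the pure-advection estimate x/v = 218 d).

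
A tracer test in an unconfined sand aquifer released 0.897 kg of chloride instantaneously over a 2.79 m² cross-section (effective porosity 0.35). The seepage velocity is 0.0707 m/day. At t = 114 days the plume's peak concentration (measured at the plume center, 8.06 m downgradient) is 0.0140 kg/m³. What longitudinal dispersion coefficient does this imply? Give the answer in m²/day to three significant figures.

3.01 m²/day

At the plume center C_max = M/(n_e·A·√(4πDt)), so D = M²/(4πt·(n_e·A·C_max)²).
n_e·A·C_max = 0.35 × 2.79 × 0.0140 = 0.01367 kg/m.
D = 0.897²/(4π × 114 × 0.01367²) = 3.01 m²/day.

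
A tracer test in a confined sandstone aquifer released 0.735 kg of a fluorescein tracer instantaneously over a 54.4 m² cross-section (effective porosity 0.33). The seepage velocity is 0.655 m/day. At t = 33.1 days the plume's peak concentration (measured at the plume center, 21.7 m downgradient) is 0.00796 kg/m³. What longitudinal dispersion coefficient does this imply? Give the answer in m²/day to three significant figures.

At the plume center C_max = M/(n_e·A·√(4πDt)), so D = M²/(4πt·(n_e·A·C_max)²).
n_e·A·C_max = 0.33 × 54.4 × 0.00796 = 0.1429 kg/m.
D = 0.735²/(4π × 33.1 × 0.1429²) = 0.0636 m²/day.

0.0636 m²/day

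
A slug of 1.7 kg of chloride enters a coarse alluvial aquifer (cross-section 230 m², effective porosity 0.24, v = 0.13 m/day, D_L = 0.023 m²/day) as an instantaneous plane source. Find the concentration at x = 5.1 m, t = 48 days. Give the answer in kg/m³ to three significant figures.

For an instantaneous plane source, C(x,t) = M/(n_e·A·√(4πDt)) · exp(−(x−vt)²/(4Dt)), with n_e·A the pore (flow) area.
Plume center vt = 0.13 × 48 = 6.24 m, so the well at 5.1 m is 1.14 m upgradient of the peak.
√(4πDt) = 3.725 m, giving peak height M/(n_e·A·√(4πDt)) = 1.7/(0.24 × 230 × 3.725) = 0.008268 kg/m³.
(x−vt)²/(4Dt) = (-1.14)²/(4 × 0.023 × 48) = 0.2943; exp(−0.2943) = 0.7451.
C = 0.008268 × 0.7451 = 0.00616 kg/m³.

0.00616 kg/m³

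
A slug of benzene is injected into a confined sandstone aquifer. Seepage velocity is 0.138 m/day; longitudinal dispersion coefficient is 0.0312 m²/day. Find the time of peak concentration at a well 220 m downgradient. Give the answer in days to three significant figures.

For the 1D instantaneous-source solution, setting ∂C/∂t = 0 at fixed x gives v²t² + 2Dt − x² = 0, so t = (√(D² + v²x²) − D)/v².
√(D² + v²x²) = √(0.0312² + 0.138² × 220²) = 30.36; v² = 0.019044.
t = (30.36 − 0.0312)/0.019044 = 1590 days (vs. the pure-advection estimate x/v = 1590 d).

1590 days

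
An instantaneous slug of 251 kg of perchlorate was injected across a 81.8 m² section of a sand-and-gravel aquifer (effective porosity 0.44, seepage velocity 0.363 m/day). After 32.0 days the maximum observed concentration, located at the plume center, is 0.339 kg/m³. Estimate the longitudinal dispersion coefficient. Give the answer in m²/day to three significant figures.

1.05 m²/day

At the plume center C_max = M/(n_e·A·√(4πDt)), so D = M²/(4πt·(n_e·A·C_max)²).
n_e·A·C_max = 0.44 × 81.8 × 0.339 = 12.20 kg/m.
D = 251²/(4π × 32.0 × 12.20²) = 1.05 m²/day.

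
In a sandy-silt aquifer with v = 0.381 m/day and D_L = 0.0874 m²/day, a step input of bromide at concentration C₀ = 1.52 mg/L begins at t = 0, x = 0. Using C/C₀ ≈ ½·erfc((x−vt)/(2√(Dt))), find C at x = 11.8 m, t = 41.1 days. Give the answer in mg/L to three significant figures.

1.41 mg/L

For a continuous step input, C/C₀ ≈ ½·erfc((x−vt)/(2√(Dt))).
vt = 0.381 × 41.1 = 15.6591 m and 2√(Dt) = 2√(0.0874 × 41.1) = 3.791 m.
Argument (x−vt)/(2√(Dt)) = (11.8 − 15.6591)/3.791 = -1.018; ½·erfc(-1.018) = 0.9250.
C = 1.52 × 0.9250 = 1.41 mg/L.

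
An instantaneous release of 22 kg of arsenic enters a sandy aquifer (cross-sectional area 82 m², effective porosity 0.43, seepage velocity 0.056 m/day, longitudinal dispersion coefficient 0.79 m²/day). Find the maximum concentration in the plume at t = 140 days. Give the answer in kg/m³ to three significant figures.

The peak of an instantaneous 1D plume sits at x = vt; there the Gaussian factor is 1 and C_max = M/(n_e·A·√(4πDt)), where n_e·A is the pore area the mass is dissolved in.
√(4πDt) = √(4π × 0.79 × 140) = 37.28 m, so C_max = 22/(0.43 × 82 × 37.28) = 0.0167 kg/m³.

0.0167 kg/m³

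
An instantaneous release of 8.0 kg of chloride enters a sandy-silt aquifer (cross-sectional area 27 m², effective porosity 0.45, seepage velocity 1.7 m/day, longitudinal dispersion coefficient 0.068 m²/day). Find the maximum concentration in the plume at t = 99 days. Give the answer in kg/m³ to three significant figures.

The peak of an instantaneous 1D plume sits at x = vt; there the Gaussian factor is 1 and C_max = M/(n_e·A·√(4πDt)), where n_e·A is the pore area the mass is dissolved in.
√(4πDt) = √(4π × 0.068 × 99) = 9.198 m, so C_max = 8.0/(0.45 × 27 × 9.198) = 0.0716 kg/m³.

0.0716 kg/m³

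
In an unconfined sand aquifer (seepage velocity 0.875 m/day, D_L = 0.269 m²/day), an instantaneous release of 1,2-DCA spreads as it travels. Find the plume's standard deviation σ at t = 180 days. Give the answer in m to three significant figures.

Dispersive spreading gives a Gaussian with σ² = 2Dt; advection only shifts the center.
σ = √(2 × 0.269 × 180) = 9.84 m.

9.84 m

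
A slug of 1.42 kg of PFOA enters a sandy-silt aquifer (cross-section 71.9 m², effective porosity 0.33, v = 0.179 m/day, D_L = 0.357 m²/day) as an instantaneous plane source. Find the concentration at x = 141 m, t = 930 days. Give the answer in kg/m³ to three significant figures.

For an instantaneous plane source, C(x,t) = M/(n_e·A·√(4πDt)) · exp(−(x−vt)²/(4Dt)), with n_e·A the pore (flow) area.
Plume center vt = 0.179 × 930 = 166.47 m, so the well at 141 m is 25.47 m upgradient of the peak.
√(4πDt) = 64.59 m, giving peak height M/(n_e·A·√(4πDt)) = 1.42/(0.33 × 71.9 × 64.59) = 0.0009266 kg/m³.
(x−vt)²/(4Dt) = (-25.47)²/(4 × 0.357 × 930) = 0.4885; exp(−0.4885) = 0.6135.
C = 0.0009266 × 0.6135 = 0.000568 kg/m³.

0.000568 kg/m³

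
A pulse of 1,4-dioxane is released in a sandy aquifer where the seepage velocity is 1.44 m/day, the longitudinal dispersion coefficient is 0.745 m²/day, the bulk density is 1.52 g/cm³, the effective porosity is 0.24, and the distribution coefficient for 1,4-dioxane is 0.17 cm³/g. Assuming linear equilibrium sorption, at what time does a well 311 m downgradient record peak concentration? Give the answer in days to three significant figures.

Retardation factor R = 1 + ρ_b·K_d/n = 1 + 1.52 × 0.17/0.24 = 2.077.
Sorption retards both mechanisms: v_R = v/R = 0.6933 m/day, D_R = D/R = 0.3587 m²/day.
Peak time from v_R²t² + 2D_R t − x² = 0: t = (√(D_R² + v_R²x²) − D_R)/v_R².
√(D_R² + v_R²x²) = √(0.3587² + 0.6933² × 311²) = 215.6; v_R² = 0.4807.
t = (215.6 − 0.3587)/0.4807 = 448 days.

448 days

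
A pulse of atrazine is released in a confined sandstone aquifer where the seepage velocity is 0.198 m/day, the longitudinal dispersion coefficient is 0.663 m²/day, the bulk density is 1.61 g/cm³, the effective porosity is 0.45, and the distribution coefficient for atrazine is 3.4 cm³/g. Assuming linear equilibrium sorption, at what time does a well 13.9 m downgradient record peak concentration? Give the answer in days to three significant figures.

728 days

Retardation factor R = 1 + ρ_b·K_d/n = 1 + 1.61 × 3.4/0.45 = 13.16.
Sorption retards both mechanisms: v_R = v/R = 0.01505 m/day, D_R = D/R = 0.05038 m²/day.
Peak time from v_R²t² + 2D_R t − x² = 0: t = (√(D_R² + v_R²x²) − D_R)/v_R².
√(D_R² + v_R²x²) = √(0.05038² + 0.01505² × 13.9²) = 0.2152; v_R² = 0.0002265.
t = (0.2152 − 0.05038)/0.0002265 = 728 days.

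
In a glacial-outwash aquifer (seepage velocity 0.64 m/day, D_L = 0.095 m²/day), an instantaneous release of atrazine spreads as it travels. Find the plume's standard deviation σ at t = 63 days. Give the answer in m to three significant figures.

3.46 m

Dispersive spreading gives a Gaussian with σ² = 2Dt; advection only shifts the center.
σ = √(2 × 0.095 × 63) = 3.46 m.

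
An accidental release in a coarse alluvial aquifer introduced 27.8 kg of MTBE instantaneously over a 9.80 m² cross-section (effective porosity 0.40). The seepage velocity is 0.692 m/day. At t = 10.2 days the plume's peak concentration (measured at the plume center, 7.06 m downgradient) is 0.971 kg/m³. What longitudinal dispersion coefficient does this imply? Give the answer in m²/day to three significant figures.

At the plume center C_max = M/(n_e·A·√(4πDt)), so D = M²/(4πt·(n_e·A·C_max)²).
n_e·A·C_max = 0.40 × 9.80 × 0.971 = 3.806 kg/m.
D = 27.8²/(4π × 10.2 × 3.806²) = 0.416 m²/day.

0.416 m²/day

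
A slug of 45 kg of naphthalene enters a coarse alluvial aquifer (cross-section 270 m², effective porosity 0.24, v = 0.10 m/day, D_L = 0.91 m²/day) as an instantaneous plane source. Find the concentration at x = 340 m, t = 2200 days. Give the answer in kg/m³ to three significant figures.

For an instantaneous plane source, C(x,t) = M/(n_e·A·√(4πDt)) · exp(−(x−vt)²/(4Dt)), with n_e·A the pore (flow) area.
Plume center vt = 0.10 × 2200 = 220 m, so the well at 340 m is 120 m downgradient of the peak.
√(4πDt) = 158.6 m, giving peak height M/(n_e·A·√(4πDt)) = 45/(0.24 × 270 × 158.6) = 0.004379 kg/m³.
(x−vt)²/(4Dt) = (120)²/(4 × 0.91 × 2200) = 1.798; exp(−1.798) = 0.1656.
C = 0.004379 × 0.1656 = 0.000725 kg/m³.

0.000725 kg/m³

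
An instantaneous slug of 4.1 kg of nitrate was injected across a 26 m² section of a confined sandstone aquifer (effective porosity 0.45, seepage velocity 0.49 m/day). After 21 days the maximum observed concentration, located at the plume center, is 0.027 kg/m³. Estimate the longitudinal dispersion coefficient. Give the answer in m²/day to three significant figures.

At the plume center C_max = M/(n_e·A·√(4πDt)), so D = M²/(4πt·(n_e·A·C_max)²).
n_e·A·C_max = 0.45 × 26 × 0.027 = 0.3159 kg/m.
D = 4.1²/(4π × 21 × 0.3159²) = 0.638 m²/day.

0.638 m²/day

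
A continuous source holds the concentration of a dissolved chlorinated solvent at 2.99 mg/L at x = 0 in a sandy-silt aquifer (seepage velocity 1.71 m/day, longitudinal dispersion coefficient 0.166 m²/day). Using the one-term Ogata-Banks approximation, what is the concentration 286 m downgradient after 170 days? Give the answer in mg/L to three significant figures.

2.20 mg/L

For a continuous step input, C/C₀ ≈ ½·erfc((x−vt)/(2√(Dt))).
vt = 1.71 × 170 = 290.7 m and 2√(Dt) = 2√(0.166 × 170) = 10.62 m.
Argument (x−vt)/(2√(Dt)) = (286 − 290.7)/10.62 = -0.4426; ½·erfc(-0.4426) = 0.7343.
C = 2.99 × 0.7343 = 2.20 mg/L.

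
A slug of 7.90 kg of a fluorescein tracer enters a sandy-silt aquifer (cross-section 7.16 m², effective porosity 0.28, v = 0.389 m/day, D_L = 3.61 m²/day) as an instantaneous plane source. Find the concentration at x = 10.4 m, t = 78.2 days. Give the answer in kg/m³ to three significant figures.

For an instantaneous plane source, C(x,t) = M/(n_e·A·√(4πDt)) · exp(−(x−vt)²/(4Dt)), with n_e·A the pore (flow) area.
Plume center vt = 0.389 × 78.2 = 30.4198 m, so the well at 10.4 m is 20.0198 m upgradient of the peak.
√(4πDt) = 59.56 m, giving peak height M/(n_e·A·√(4πDt)) = 7.90/(0.28 × 7.16 × 59.56) = 0.06616 kg/m³.
(x−vt)²/(4Dt) = (-20.0198)²/(4 × 3.61 × 78.2) = 0.3549; exp(−0.3549) = 0.7012.
C = 0.06616 × 0.7012 = 0.0464 kg/m³.

0.0464 kg/m³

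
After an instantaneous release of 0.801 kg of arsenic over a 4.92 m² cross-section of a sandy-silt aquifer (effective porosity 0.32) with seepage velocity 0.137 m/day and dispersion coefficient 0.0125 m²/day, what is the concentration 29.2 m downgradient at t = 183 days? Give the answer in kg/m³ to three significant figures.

0.0147 kg/m³

For an instantaneous plane source, C(x,t) = M/(n_e·A·√(4πDt)) · exp(−(x−vt)²/(4Dt)), with n_e·A the pore (flow) area.
Plume center vt = 0.137 × 183 = 25.071 m, so the well at 29.2 m is 4.129 m downgradient of the peak.
√(4πDt) = 5.361 m, giving peak height M/(n_e·A·√(4πDt)) = 0.801/(0.32 × 4.92 × 5.361) = 0.09490 kg/m³.
(x−vt)²/(4Dt) = (4.129)²/(4 × 0.0125 × 183) = 1.863; exp(−1.863) = 0.1552.
C = 0.09490 × 0.1552 = 0.0147 kg/m³.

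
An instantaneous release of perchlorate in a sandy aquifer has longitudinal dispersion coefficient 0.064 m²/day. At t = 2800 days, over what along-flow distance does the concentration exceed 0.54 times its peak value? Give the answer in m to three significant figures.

42.0 m

The plume is Gaussian with σ = √(2Dt) = √(2 × 0.064 × 2800) = 18.93 m.
C/C_peak = exp(−Δx²/(2σ²)) = 0.54 ⇒ Δx = σ·√(−2 ln 0.54) = 18.93 × 1.110 = 21.01 m.
Width = 2Δx = 42.0 m.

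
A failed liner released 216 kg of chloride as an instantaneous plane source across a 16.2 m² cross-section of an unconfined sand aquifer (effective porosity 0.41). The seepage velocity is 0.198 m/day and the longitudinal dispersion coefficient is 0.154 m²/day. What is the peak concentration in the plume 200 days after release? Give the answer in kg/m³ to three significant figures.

1.65 kg/m³

The peak of an instantaneous 1D plume sits at x = vt; there the Gaussian factor is 1 and C_max = M/(n_e·A·√(4πDt)), where n_e·A is the pore area the mass is dissolved in.
√(4πDt) = √(4π × 0.154 × 200) = 19.67 m, so C_max = 216/(0.41 × 16.2 × 19.67) = 1.65 kg/m³.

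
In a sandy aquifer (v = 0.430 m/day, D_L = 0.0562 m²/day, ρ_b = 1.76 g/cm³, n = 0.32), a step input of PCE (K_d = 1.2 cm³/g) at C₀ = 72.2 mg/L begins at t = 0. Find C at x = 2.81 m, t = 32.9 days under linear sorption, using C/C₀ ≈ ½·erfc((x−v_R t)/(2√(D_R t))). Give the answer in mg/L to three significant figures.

6.28 mg/L

Retardation factor R = 1 + ρ_b·K_d/n = 1 + 1.76 × 1.2/0.32 = 7.600.
Sorption retards both mechanisms: v_R = v/R = 0.05658 m/day, D_R = D/R = 0.007395 m²/day.
v_R·t = 0.05658 × 32.9 = 1.861482 m; 2√(D_R t) = 0.9865 m; argument = (2.81 − 1.861482)/0.9865 = 0.9615.
C = C₀ × ½·erfc(0.9615) = 72.2 × 0.08695 = 6.28 mg/L.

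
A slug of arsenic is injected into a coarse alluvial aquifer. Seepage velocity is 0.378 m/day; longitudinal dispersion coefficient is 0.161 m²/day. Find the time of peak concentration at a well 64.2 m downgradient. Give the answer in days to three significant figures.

169 days

For the 1D instantaneous-source solution, setting ∂C/∂t = 0 at fixed x gives v²t² + 2Dt − x² = 0, so t = (√(D² + v²x²) − D)/v².
√(D² + v²x²) = √(0.161² + 0.378² × 64.2²) = 24.27; v² = 0.142884.
t = (24.27 − 0.161)/0.142884 = 169 days (vs. the pure-advection estimate x/v = 170 d).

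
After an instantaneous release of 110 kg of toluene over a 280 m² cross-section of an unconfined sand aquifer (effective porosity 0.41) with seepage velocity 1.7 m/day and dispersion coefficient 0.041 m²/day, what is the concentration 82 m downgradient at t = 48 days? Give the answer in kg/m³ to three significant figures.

For an instantaneous plane source, C(x,t) = M/(n_e·A·√(4πDt)) · exp(−(x−vt)²/(4Dt)), with n_e·A the pore (flow) area.
Plume center vt = 1.7 × 48 = 81.6 m, so the well at 82 m is 0.4 m downgradient of the peak.
√(4πDt) = 4.973 m, giving peak height M/(n_e·A·√(4πDt)) = 110/(0.41 × 280 × 4.973) = 0.1927 kg/m³.
(x−vt)²/(4Dt) = (0.4)²/(4 × 0.041 × 48) = 0.02033; exp(−0.02033) = 0.9799.
C = 0.1927 × 0.9799 = 0.189 kg/m³.

0.189 kg/m³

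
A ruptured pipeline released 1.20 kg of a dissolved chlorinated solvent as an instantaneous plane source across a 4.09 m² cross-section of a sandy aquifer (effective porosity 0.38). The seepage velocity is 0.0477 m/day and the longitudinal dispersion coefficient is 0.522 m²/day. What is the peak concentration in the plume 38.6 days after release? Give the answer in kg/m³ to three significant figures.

The peak of an instantaneous 1D plume sits at x = vt; there the Gaussian factor is 1 and C_max = M/(n_e·A·√(4πDt)), where n_e·A is the pore area the mass is dissolved in.
√(4πDt) = √(4π × 0.522 × 38.6) = 15.91 m, so C_max = 1.20/(0.38 × 4.09 × 15.91) = 0.0485 kg/m³.

0.0485 kg/m³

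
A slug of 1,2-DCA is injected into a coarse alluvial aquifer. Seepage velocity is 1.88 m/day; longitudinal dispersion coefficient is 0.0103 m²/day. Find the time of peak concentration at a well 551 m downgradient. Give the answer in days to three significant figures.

For the 1D instantaneous-source solution, setting ∂C/∂t = 0 at fixed x gives v²t² + 2Dt − x² = 0, so t = (√(D² + v²x²) − D)/v².
√(D² + v²x²) = √(0.0103² + 1.88² × 551²) = 1036; v² = 3.5344.
t = (1036 − 0.0103)/3.5344 = 293 days (vs. the pure-advection estimate x/v = 293 d).

293 days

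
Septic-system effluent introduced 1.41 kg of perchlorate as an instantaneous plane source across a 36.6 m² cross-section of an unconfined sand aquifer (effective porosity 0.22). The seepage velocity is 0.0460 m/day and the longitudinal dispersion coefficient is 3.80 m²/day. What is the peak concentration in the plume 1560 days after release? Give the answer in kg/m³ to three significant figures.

The peak of an instantaneous 1D plume sits at x = vt; there the Gaussian factor is 1 and C_max = M/(n_e·A·√(4πDt)), where n_e·A is the pore area the mass is dissolved in.
√(4πDt) = √(4π × 3.80 × 1560) = 272.9 m, so C_max = 1.41/(0.22 × 36.6 × 272.9) = 0.000642 kg/m³.

0.000642 kg/m³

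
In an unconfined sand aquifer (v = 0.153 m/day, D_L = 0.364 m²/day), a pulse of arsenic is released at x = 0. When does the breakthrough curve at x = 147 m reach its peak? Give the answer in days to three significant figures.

945 days

For the 1D instantaneous-source solution, setting ∂C/∂t = 0 at fixed x gives v²t² + 2Dt − x² = 0, so t = (√(D² + v²x²) − D)/v².
√(D² + v²x²) = √(0.364² + 0.153² × 147²) = 22.49; v² = 0.023409.
t = (22.49 − 0.364)/0.023409 = 945 days (vs. the pure-advection estimate x/v = 961 d).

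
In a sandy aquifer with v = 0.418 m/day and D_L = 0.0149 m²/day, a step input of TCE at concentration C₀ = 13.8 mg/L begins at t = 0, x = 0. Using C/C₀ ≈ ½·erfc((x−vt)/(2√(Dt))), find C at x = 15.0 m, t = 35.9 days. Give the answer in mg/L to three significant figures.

For a continuous step input, C/C₀ ≈ ½·erfc((x−vt)/(2√(Dt))).
vt = 0.418 × 35.9 = 15.0062 m and 2√(Dt) = 2√(0.0149 × 35.9) = 1.463 m.
Argument (x−vt)/(2√(Dt)) = (15.0 − 15.0062)/1.463 = -0.004238; ½·erfc(-0.004238) = 0.5024.
C = 13.8 × 0.5024 = 6.93 mg/L.

6.93 mg/L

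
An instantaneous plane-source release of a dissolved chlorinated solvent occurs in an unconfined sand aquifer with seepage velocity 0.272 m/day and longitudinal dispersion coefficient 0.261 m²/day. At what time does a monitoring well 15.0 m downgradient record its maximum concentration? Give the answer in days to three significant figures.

For the 1D instantaneous-source solution, setting ∂C/∂t = 0 at fixed x gives v²t² + 2Dt − x² = 0, so t = (√(D² + v²x²) − D)/v².
√(D² + v²x²) = √(0.261² + 0.272² × 15.0²) = 4.088; v² = 0.073984.
t = (4.088 − 0.261)/0.073984 = 51.7 days (vs. the pure-advection estimate x/v = 55.1 d).

51.7 days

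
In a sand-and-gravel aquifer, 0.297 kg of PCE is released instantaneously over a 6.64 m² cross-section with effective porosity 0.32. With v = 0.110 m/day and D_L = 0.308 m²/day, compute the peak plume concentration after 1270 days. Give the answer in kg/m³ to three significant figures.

0.00199 kg/m³

The peak of an instantaneous 1D plume sits at x = vt; there the Gaussian factor is 1 and C_max = M/(n_e·A·√(4πDt)), where n_e·A is the pore area the mass is dissolved in.
√(4πDt) = √(4π × 0.308 × 1270) = 70.11 m, so C_max = 0.297/(0.32 × 6.64 × 70.11) = 0.00199 kg/m³.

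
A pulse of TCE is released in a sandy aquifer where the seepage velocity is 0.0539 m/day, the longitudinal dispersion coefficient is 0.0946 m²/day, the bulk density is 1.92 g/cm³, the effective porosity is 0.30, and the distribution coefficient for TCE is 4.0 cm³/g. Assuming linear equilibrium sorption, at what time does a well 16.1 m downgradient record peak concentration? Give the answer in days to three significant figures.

Retardation factor R = 1 + ρ_b·K_d/n = 1 + 1.92 × 4.0/0.30 = 26.60.
Sorption retards both mechanisms: v_R = v/R = 0.002026 m/day, D_R = D/R = 0.003556 m²/day.
Peak time from v_R²t² + 2D_R t − x² = 0: t = (√(D_R² + v_R²x²) − D_R)/v_R².
√(D_R² + v_R²x²) = √(0.003556² + 0.002026² × 16.1²) = 0.03281; v_R² = 4.105e-06.
t = (0.03281 − 0.003556)/4.105e-06 = 7130 days.

7130 days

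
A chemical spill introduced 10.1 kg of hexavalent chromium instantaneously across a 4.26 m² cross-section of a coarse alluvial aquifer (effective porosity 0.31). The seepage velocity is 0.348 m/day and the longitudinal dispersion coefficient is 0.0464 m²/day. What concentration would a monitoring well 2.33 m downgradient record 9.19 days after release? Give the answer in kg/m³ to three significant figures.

For an instantaneous plane source, C(x,t) = M/(n_e·A·√(4πDt)) · exp(−(x−vt)²/(4Dt)), with n_e·A the pore (flow) area.
Plume center vt = 0.348 × 9.19 = 3.19812 m, so the well at 2.33 m is 0.86812 m upgradient of the peak.
√(4πDt) = 2.315 m, giving peak height M/(n_e·A·√(4πDt)) = 10.1/(0.31 × 4.26 × 2.315) = 3.304 kg/m³.
(x−vt)²/(4Dt) = (-0.86812)²/(4 × 0.0464 × 9.19) = 0.4418; exp(−0.4418) = 0.6429.
C = 3.304 × 0.6429 = 2.12 kg/m³.

2.12 kg/m³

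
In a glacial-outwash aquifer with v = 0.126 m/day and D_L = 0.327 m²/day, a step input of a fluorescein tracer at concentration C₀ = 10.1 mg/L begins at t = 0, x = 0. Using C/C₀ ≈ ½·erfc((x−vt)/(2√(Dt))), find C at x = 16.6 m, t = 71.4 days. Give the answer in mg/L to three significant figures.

1.34 mg/L

For a continuous step input, C/C₀ ≈ ½·erfc((x−vt)/(2√(Dt))).
vt = 0.126 × 71.4 = 8.9964 m and 2√(Dt) = 2√(0.327 × 71.4) = 9.664 m.
Argument (x−vt)/(2√(Dt)) = (16.6 − 8.9964)/9.664 = 0.7868; ½·erfc(0.7868) = 0.1329.
C = 10.1 × 0.1329 = 1.34 mg/L.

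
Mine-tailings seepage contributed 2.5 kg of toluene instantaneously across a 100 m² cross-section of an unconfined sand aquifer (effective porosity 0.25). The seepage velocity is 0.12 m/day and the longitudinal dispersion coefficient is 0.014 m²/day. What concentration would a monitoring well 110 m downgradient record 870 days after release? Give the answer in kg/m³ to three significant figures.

0.00425 kg/m³

For an instantaneous plane source, C(x,t) = M/(n_e·A·√(4πDt)) · exp(−(x−vt)²/(4Dt)), with n_e·A the pore (flow) area.
Plume center vt = 0.12 × 870 = 104.4 m, so the well at 110 m is 5.6 m downgradient of the peak.
√(4πDt) = 12.37 m, giving peak height M/(n_e·A·√(4πDt)) = 2.5/(0.25 × 100 × 12.37) = 0.008084 kg/m³.
(x−vt)²/(4Dt) = (5.6)²/(4 × 0.014 × 870) = 0.6437; exp(−0.6437) = 0.5253.
C = 0.008084 × 0.5253 = 0.00425 kg/m³.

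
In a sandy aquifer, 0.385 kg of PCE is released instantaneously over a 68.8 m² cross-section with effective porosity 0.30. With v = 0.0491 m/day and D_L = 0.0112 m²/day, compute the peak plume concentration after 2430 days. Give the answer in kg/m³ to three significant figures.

The peak of an instantaneous 1D plume sits at x = vt; there the Gaussian factor is 1 and C_max = M/(n_e·A·√(4πDt)), where n_e·A is the pore area the mass is dissolved in.
√(4πDt) = √(4π × 0.0112 × 2430) = 18.49 m, so C_max = 0.385/(0.30 × 68.8 × 18.49) = 0.00101 kg/m³.

0.00101 kg/m³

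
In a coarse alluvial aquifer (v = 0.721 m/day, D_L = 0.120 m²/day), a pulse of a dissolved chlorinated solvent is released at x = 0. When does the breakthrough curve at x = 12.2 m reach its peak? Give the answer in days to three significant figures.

For the 1D instantaneous-source solution, setting ∂C/∂t = 0 at fixed x gives v²t² + 2Dt − x² = 0, so t = (√(D² + v²x²) − D)/v².
√(D² + v²x²) = √(0.120² + 0.721² × 12.2²) = 8.797; v² = 0.519841.
t = (8.797 − 0.120)/0.519841 = 16.7 days (vs. the pure-advection estimate x/v = 16.9 d).

16.7 days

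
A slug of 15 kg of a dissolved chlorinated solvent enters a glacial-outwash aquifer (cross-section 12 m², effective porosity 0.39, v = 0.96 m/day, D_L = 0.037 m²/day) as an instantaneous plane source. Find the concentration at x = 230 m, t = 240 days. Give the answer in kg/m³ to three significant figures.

0.302 kg/m³

For an instantaneous plane source, C(x,t) = M/(n_e·A·√(4πDt)) · exp(−(x−vt)²/(4Dt)), with n_e·A the pore (flow) area.
Plume center vt = 0.96 × 240 = 230.4 m, so the well at 230 m is 0.4 m upgradient of the peak.
√(4πDt) = 10.56 m, giving peak height M/(n_e·A·√(4πDt)) = 15/(0.39 × 12 × 10.56) = 0.3035 kg/m³.
(x−vt)²/(4Dt) = (-0.4)²/(4 × 0.037 × 240) = 0.004505; exp(−0.004505) = 0.9955.
C = 0.3035 × 0.9955 = 0.302 kg/m³.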